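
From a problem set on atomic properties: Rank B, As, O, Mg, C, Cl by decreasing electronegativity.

B is in period 2, group 13; C is in period 2, group 14; O is in period 2, group 16; Mg is in period 3, group 2; Cl is in period 3, group 17; As is in period 4, group 15.
EN rises left→right (higher Z_eff, smaller atoms) and falls top→bottom (larger, more shielded atoms).
Neither a single period nor a single group — weigh both effects.
B > Mg: relative to Mg, both the across-period and down-group shifts push B's electronegativity up.
As > B: period and group pull opposite ways; the across-period shift dominates (2.18 vs 2.04).
C > As: the two effects oppose for this pair; the down-group effect wins (2.55 vs 2.18).
Cl > C: the two effects oppose for this pair; the across-period effect wins (3.16 vs 2.55).
O > Cl: period and group pull opposite ways; the down-group shift dominates (3.44 vs 3.16).
Tabulated electronegativity (Pauling): B 2.04, C 2.55, O 3.44, Mg 1.31, Cl 3.16, As 2.18.
So from highest to lowest: O > Cl > C > As > B > Mg.

O, Cl, C, As, B, Mg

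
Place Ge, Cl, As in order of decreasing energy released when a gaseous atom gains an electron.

Cl is in period 3, group 17; Ge is in period 4, group 14; As is in period 4, group 15.
Electron affinity generally becomes more exothermic across a period toward the halogens and less exothermic down a group.
Neither a single period nor a single group — weigh both effects.
Ge > As: this pair runs against the simple trend — see the exception note.
Cl > Ge: both effects reinforce here, so Cl is clearly the higher of the two.
Note the exception: Ge has a higher electron affinity than As, contrary to the simple trend — adding an electron to As's half-filled 4p³ is unfavourable, so Ge (4p²) has the more exothermic EA.
Tabulated electron affinity (kJ/mol): Cl 349, Ge 119, As 78.
So from highest to lowest: Cl > Ge > As.

Cl, Ge, As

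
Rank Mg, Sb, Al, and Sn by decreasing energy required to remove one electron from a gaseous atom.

Mg is in period 3, group 2; Al is in period 3, group 13; Sn is in period 5, group 14; Sb is in period 5, group 15.
First ionization energy rises across a period (greater Z_eff holds electrons more tightly) and falls down a group (valence electrons are farther from the nucleus).
Neither a single period nor a single group — weigh both effects.
Sn > Al: period and group pull opposite ways; the across-period shift dominates (709 vs 578 kJ/mol).
Mg > Sn: period and group pull opposite ways; the down-group shift dominates (738 vs 709 kJ/mol).
Sb > Mg: period and group pull opposite ways; the across-period shift dominates (831 vs 738 kJ/mol).
Note the exception: Mg has a higher first ionization energy than Al, contrary to the simple trend — Al's single 3p electron is easier to remove than one from Mg's filled 3s².
Approximate values (kJ/mol): Mg 738, Al 578, Sn 709, Sb 831.
So from highest to lowest: Sb > Mg > Sn > Al.

Sb > Mg > Sn > Al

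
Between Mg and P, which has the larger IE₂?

P

After 1 electron has been removed, what remains? Mg⁺ still has 1 valence electron; P⁺ still has 4 valence electrons.
All are still removing valence electrons, so compare the +1 ions as you would atoms: IE_2 generally rises across a period (higher Z_eff) and falls down a group (larger shell), subject to the usual subshell exceptions.
Valence configurations: Mg⁺ [Ne]3s¹, P⁺ [Ne]3s²3p².
Tabulated IE_2 (kJ/mol): Mg 1451, P 1907.
Overall IE_2 order: Mg < P.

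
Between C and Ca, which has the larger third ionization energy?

Ca

IE_3 is the cost of taking one more electron from the +2 cation: C²⁺ still has 2 valence electrons; Ca²⁺ is the bare [Ar] core.
Breaking into a closed-shell core is much more expensive than removing a leftover valence electron — Ca has the largest IE_3 here.
Tabulated IE_3 (kJ/mol): C 4620, Ca 4912.
Overall IE_3 order: C < Ca.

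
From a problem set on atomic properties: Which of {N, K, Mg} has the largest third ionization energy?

Mg

After 2 electrons have been removed, what remains? N²⁺ still has 3 valence electrons; K²⁺ is already 1 electron into the core; Mg²⁺ is the bare [Ne] core.
Usually core removal costs more than valence removal, but here the competition is close: a tightly held n=2 valence electron can cost more to remove than an n=3 core electron, so the actual values have to decide it.
The numbers (kJ/mol): N 4578, K 4420, Mg 7733.
So the third ionization energies run K < N < Mg.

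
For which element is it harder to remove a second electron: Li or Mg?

Li

IE_2 is the cost of taking one more electron from the +1 cation: Li⁺ is the bare [He] core; Mg⁺ still has 1 valence electron.
Core electrons are held far more tightly than valence electrons, so Li tops the IE_2 order.
Approximate IE_2 values (kJ/mol): Li 7298, Mg 1451.
Putting it together, IE_2: Mg < Li.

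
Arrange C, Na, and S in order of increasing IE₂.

S < C < Na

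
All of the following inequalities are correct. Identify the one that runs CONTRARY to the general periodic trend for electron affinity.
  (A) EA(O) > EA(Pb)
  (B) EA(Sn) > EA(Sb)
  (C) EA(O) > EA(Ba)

The general trend: electron affinity increases across a period and decreases down a group.
(A) O (period 2, group 16) vs Pb (period 6, group 14): the stated order agrees with the simple trend.
(B) Sn (period 5, group 14) vs Sb (period 5, group 15): the stated order contradicts the simple trend.
(C) O (period 2, group 16) vs Ba (period 6, group 2): the stated order agrees with the simple trend.
The exception is (B): adding an electron to Sb's half-filled 5p³ is unfavourable, so Sn has the more exothermic EA.

(B)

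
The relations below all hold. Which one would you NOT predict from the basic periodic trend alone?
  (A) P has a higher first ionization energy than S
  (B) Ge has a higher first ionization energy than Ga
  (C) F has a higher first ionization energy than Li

(A)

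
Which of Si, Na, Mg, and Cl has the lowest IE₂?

Mg

After 1 electron has been removed, what remains? Si⁺ still has 3 valence electrons; Na⁺ is the bare [Ne] core; Mg⁺ still has 1 valence electron; Cl⁺ still has 6 valence electrons.
Breaking into a closed-shell core is much more expensive than removing a leftover valence electron — Na has the largest IE_2 here.
Valence configurations: Si⁺ [Ne]3s²3p¹, Mg⁺ [Ne]3s¹, Cl⁺ [Ne]3s²3p⁴.
The numbers (kJ/mol): Si 1577, Na 4562, Mg 1451, Cl 2298.
Hence IE_2: Mg < Si < Cl < Na.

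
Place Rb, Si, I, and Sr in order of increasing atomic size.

Moving right in a period, electrons are added to the same shell under a stronger nuclear pull, so atoms get smaller; moving down, a new shell is opened and atoms get larger.
Here both period and group differ, so the two effects have to be weighed against each other.
I > Si: the two effects oppose for this pair; the down-group effect wins (133 vs 116 pm).
Sr > I: both are in period 5; the period trend gives Sr the larger value.
Rb > Sr: Rb lies to the left of Sr in period 5, so the across-period effect alone puts Rb larger.
For reference (pm): Si 116, Rb 210, Sr 185, I 133.
So from smallest to largest: Si < I < Sr < Rb.

Si, I, Sr, Rb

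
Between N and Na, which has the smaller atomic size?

N

N is in period 2, group 15; Na is in period 3, group 1.
Radius decreases left→right (rising Z_eff, same n) and increases top→bottom (higher n).
Neither a single period nor a single group — weigh both effects.
Na > N: both effects reinforce here, so Na is clearly the larger of the two.
Approximate values (pm): N 71, Na 155.
So N has the smaller atomic size (N < Na).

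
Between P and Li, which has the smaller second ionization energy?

IE_2 is the cost of taking one more electron from the +1 cation: P⁺ still has 4 valence electrons; Li⁺ is the bare [He] core.
Pulling an electron out of a noble-gas core costs far more than removing a remaining valence electron, so Li sits at the high end of IE_2.
The numbers (kJ/mol): P 1907, Li 7298.
Putting it together, IE_2: P < Li.

P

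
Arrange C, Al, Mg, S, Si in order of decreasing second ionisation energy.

C > S > Al > Si > Mg

Consider each +1 ion: C⁺ still has 3 valence electrons; Al⁺ still has 2 valence electrons; Mg⁺ still has 1 valence electron; S⁺ still has 5 valence electrons; Si⁺ still has 3 valence electrons.
All are still removing valence electrons, so compare the +1 ions as you would atoms: IE_2 generally rises across a period (higher Z_eff) and falls down a group (larger shell), subject to the usual subshell exceptions.
Valence configurations: C⁺ [He]2s²2p¹, Al⁺ [Ne]3s², Mg⁺ [Ne]3s¹, S⁺ [Ne]3s²3p³, Si⁺ [Ne]3s²3p¹.
Si⁺ loses a lone 3p electron whereas Al⁺ must break into a filled 3s² pair, so IE_2(Al) > IE_2(Si) even though Si has the higher nuclear charge.
The numbers (kJ/mol): C 2353, Al 1817, Mg 1451, S 2252, Si 1577.
Hence IE_2: Mg < Si < Al < S < C.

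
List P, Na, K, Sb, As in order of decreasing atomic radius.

Radius decreases left→right (rising Z_eff, same n) and increases top→bottom (higher n).
These span different periods and groups, so the two trends combine.
As > P: As sits below P in group 15, so the down-group effect alone puts As larger.
Sb > As: Sb sits below As in group 15, so the down-group effect alone puts Sb larger.
Na > Sb: the two effects oppose for this pair; the across-period effect wins (155 vs 140 pm).
K > Na: they share group 1; the group trend gives K the larger value.
For reference (pm): Na 155, P 111, K 196, As 121, Sb 140.
So from largest to smallest: K > Na > Sb > As > P.

K > Na > Sb > As > P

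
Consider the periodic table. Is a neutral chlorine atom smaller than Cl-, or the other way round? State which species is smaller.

Cl

Forming Cl- adds 1 electron to Cl. More electron–electron repulsion in the same shell, with unchanged nuclear charge, lets the cloud expand.
An anion is larger than its parent atom: Cl- > Cl.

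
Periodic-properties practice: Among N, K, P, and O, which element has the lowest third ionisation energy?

P

Consider each +2 ion: N²⁺ still has 3 valence electrons; K²⁺ is already 1 electron into the core; P²⁺ still has 3 valence electrons; O²⁺ still has 4 valence electrons.
Usually core removal costs more than valence removal, but here the competition is close: a tightly held n=2 valence electron can cost more to remove than an n=3 core electron, so the actual values have to decide it.
Valence configurations: N²⁺ [He]2s²2p¹, P²⁺ [Ne]3s²3p¹, O²⁺ [He]2s²2p².
The numbers (kJ/mol): N 4578, K 4420, P 2914, O 5300.
Hence IE_3: P < K < N < O.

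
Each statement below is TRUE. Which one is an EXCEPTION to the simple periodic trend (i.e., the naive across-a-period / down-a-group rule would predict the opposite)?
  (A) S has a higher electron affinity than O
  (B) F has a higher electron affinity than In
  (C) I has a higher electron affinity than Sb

(A)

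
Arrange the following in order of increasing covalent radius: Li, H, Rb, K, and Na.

H, Li, Na, K, Rb

Moving right in a period, electrons are added to the same shell under a stronger nuclear pull, so atoms get smaller; moving down, a new shell is opened and atoms get larger.
All are in group 1, so atomic radius increases down the group.
So from smallest to largest: H < Li < Na < K < Rb.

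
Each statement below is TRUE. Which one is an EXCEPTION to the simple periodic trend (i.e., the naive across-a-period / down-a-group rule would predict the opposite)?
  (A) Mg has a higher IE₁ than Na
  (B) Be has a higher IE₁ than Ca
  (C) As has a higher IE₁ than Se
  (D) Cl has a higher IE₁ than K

(C)

The general trend: IE₁ increases across a period and decreases down a group.
(A) Mg (period 3, group 2) vs Na (period 3, group 1): the stated order agrees with the simple trend.
(B) Be (period 2, group 2) vs Ca (period 4, group 2): the stated order agrees with the simple trend.
(C) As (period 4, group 15) vs Se (period 4, group 16): the stated order contradicts the simple trend.
(D) Cl (period 3, group 17) vs K (period 4, group 1): the stated order agrees with the simple trend.
The exception is (C): Se (4p⁴) ionizes more easily than half-filled As (4p³).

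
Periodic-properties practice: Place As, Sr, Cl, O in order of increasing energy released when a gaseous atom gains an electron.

Sr, As, O, Cl

O is in period 2, group 16; Cl is in period 3, group 17; As is in period 4, group 15; Sr is in period 5, group 2.
EA tends to increase across a period and decrease down a group, though the pattern is less regular than for IE or radius.
Neither a single period nor a single group — weigh both effects.
As > Sr: relative to Sr, both the across-period and down-group shifts push As's electron affinity up.
O > As: relative to As, both the across-period and down-group shifts push O's electron affinity up.
Cl > O: period and group pull opposite ways; the across-period shift dominates (349 vs 141 kJ/mol).
Tabulated electron affinity (kJ/mol): O 141, Cl 349, As 78, Sr 5.
So from lowest to highest: Sr < As < O < Cl.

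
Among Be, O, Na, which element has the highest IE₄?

The fourth ionization energy removes an electron from the +3 ion. For each element: Be³⁺ is already 1 electron into the core; O³⁺ still has 3 valence electrons; Na³⁺ is already 2 electrons into the core.
Breaking into a closed-shell core is much more expensive than removing a leftover valence electron — Na and Be have the largest IE_4 here.
Approximate IE_4 values (kJ/mol): Be 21007, O 7469, Na 9543.
Hence IE_4: O < Na < Be.

Be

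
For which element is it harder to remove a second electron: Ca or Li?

Li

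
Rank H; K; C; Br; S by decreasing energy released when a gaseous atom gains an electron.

H is in period 1, group 1; C is in period 2, group 14; S is in period 3, group 16; K is in period 4, group 1; Br is in period 4, group 17.
Adding an electron releases more energy for atoms nearer the top right (short of the noble gases).
Here both period and group differ, so the two effects have to be weighed against each other.
H > K: H sits above K in group 1, so the down-group effect alone puts H higher.
C > H: the two effects oppose for this pair; the across-period effect wins (122 vs 73 kJ/mol).
S > C: period and group pull opposite ways; the across-period shift dominates (200 vs 122 kJ/mol).
Br > S: period and group pull opposite ways; the across-period shift dominates (325 vs 200 kJ/mol).
Tabulated electron affinity (kJ/mol): H 73, C 122, S 200, K 48, Br 325.
So from highest to lowest: Br > S > C > H > K.

Br > S > C > H > K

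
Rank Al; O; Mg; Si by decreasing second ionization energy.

O > Al > Si > Mg

IE_2 is the cost of taking one more electron from the +1 cation: Al⁺ still has 2 valence electrons; O⁺ still has 5 valence electrons; Mg⁺ still has 1 valence electron; Si⁺ still has 3 valence electrons.
All are still removing valence electrons, so compare the +1 ions as you would atoms: IE_2 generally rises across a period (higher Z_eff) and falls down a group (larger shell), subject to the usual subshell exceptions.
Valence configurations: Al⁺ [Ne]3s², O⁺ [He]2s²2p³, Mg⁺ [Ne]3s¹, Si⁺ [Ne]3s²3p¹.
Si⁺ loses a lone 3p electron whereas Al⁺ must break into a filled 3s² pair, so IE_2(Al) > IE_2(Si) even though Si has the higher nuclear charge.
Tabulated IE_2 (kJ/mol): Al 1817, O 3388, Mg 1451, Si 1577.
Putting it together, IE_2: Mg < Si < Al < O.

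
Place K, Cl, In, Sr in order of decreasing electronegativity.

Cl > In > Sr > K

Cl is in period 3, group 17; K is in period 4, group 1; Sr is in period 5, group 2; In is in period 5, group 13.
Electronegativity increases across a period and decreases down a group, tracking effective nuclear charge and atomic size.
Neither a single period nor a single group — weigh both effects.
Sr > K: period and group pull opposite ways; the across-period shift dominates (0.95 vs 0.82).
In > Sr: In lies to the right of Sr in period 5, so the across-period effect alone puts In higher.
Cl > In: relative to In, both the across-period and down-group shifts push Cl's electronegativity up.
Approximate values (Pauling): Cl 3.16, K 0.82, Sr 0.95, In 1.78.
So from highest to lowest: Cl > In > Sr > K.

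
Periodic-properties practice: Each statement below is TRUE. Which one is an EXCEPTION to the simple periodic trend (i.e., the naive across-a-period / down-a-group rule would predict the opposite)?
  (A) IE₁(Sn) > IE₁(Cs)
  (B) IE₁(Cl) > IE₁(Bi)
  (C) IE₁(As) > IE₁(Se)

(C)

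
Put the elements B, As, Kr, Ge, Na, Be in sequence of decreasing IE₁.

Removing the outermost electron gets harder across a period and easier down a group.
Here both period and group differ, so the two effects have to be weighed against each other.
Ge > Na: period and group pull opposite ways; the across-period shift dominates (762 vs 496 kJ/mol).
B > Ge: period and group pull opposite ways; the down-group shift dominates (801 vs 762 kJ/mol).
Be > B: this pair runs against the simple trend — see the exception note.
As > Be: period and group pull opposite ways; the across-period shift dominates (947 vs 900 kJ/mol).
Kr > As: Kr lies to the right of As in period 4, so the across-period effect alone puts Kr higher.
Note the exception: Be has a higher first ionization energy than B, contrary to the simple trend — removing B's lone 2p electron is easier than breaking Be's filled 2s².
Approximate values (kJ/mol): Be 900, B 801, Na 496, Ge 762, As 947, Kr 1351.
So from highest to lowest: Kr > As > Be > B > Ge > Na.

Kr > As > Be > B > Ge > Na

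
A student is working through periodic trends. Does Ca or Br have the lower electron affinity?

Ca

Ca is in period 4, group 2; Br is in period 4, group 17.
Adding an electron releases more energy for atoms nearer the top right (short of the noble gases).
All lie in period 4, so electron affinity increases left to right.
So Ca has the lower electron affinity (Ca < Br).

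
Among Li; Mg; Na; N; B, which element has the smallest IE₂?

Mg

After 1 electron has been removed, what remains? Li⁺ is the bare [He] core; Mg⁺ still has 1 valence electron; Na⁺ is the bare [Ne] core; N⁺ still has 4 valence electrons; B⁺ still has 2 valence electrons.
Core electrons are held far more tightly than valence electrons, so Na and Li top the IE_2 order.
Valence configurations: Mg⁺ [Ne]3s¹, N⁺ [He]2s²2p², B⁺ [He]2s².
Tabulated IE_2 (kJ/mol): Li 7298, Mg 1451, Na 4562, N 2856, B 2427.
Overall IE_2 order: Mg < B < N < Na < Li.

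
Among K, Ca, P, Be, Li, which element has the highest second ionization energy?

IE_2 is the cost of taking one more electron from the +1 cation: K⁺ is the bare [Ar] core; Ca⁺ still has 1 valence electron; P⁺ still has 4 valence electrons; Be⁺ still has 1 valence electron; Li⁺ is the bare [He] core.
Breaking into a closed-shell core is much more expensive than removing a leftover valence electron — K and Li have the largest IE_2 here.
Valence configurations: Ca⁺ [Ar]4s¹, P⁺ [Ne]3s²3p², Be⁺ [He]2s¹.
The numbers (kJ/mol): K 3052, Ca 1145, P 1907, Be 1757, Li 7298.
Hence IE_2: Ca < Be < P < K < Li.

Li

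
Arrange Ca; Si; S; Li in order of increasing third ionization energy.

Si < S < Ca < Li

Consider each +2 ion: Ca²⁺ is the bare [Ar] core; Si²⁺ still has 2 valence electrons; S²⁺ still has 4 valence electrons; Li²⁺ is already 1 electron into the core.
Breaking into a closed-shell core is much more expensive than removing a leftover valence electron — Ca and Li have the largest IE_3 here.
Valence configurations: Si²⁺ [Ne]3s², S²⁺ [Ne]3s²3p².
Tabulated IE_3 (kJ/mol): Ca 4912, Si 3232, S 3357, Li 11815.
Putting it together, IE_3: Si < S < Ca < Li.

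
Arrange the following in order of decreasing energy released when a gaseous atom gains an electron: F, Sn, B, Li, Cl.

Cl > F > Sn > Li > B

Atoms with high Z_eff and room in the valence shell (especially the halogens) have the most exothermic electron affinities.
These span different periods and groups, so the two trends combine.
Li > B: this pair runs against the simple trend — see the exception note.
Sn > Li: the two effects oppose for this pair; the across-period effect wins (107 vs 60 kJ/mol).
F > Sn: relative to Sn, both the across-period and down-group shifts push F's electron affinity up.
Cl > F: this pair runs against the simple trend — see the exception note.
Note the exception: Li has a higher electron affinity than B, contrary to the simple trend — B's ns²np¹ configuration gives only a small electron affinity — the sparsely filled np subshell binds an added electron weakly.
Note the exception: Cl has a higher electron affinity than F, contrary to the simple trend — F's small 2p subshell makes the incoming electron feel strong e⁻–e⁻ repulsion, so Cl actually releases more energy on gaining an electron.
Tabulated electron affinity (kJ/mol): Li 60, B 27, F 328, Cl 349, Sn 107.
So from highest to lowest: Cl > F > Sn > Li > B.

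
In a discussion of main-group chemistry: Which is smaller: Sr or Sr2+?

Sr2+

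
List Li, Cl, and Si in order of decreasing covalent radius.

Li > Si > Cl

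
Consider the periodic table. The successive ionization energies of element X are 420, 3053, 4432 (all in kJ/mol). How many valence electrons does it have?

Look for the largest jump between consecutive ionization energies: IE2/IE1 ≈ 7.3, far larger than any earlier ratio.
That jump marks the point where a core electron is being removed. So the atom has 1 valence electron.

1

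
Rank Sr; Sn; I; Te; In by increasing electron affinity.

Adding an electron releases more energy for atoms nearer the top right (short of the noble gases).
All lie in period 5, so electron affinity increases left to right.
So from lowest to highest: Sr < In < Sn < Te < I.

Sr < In < Sn < Te < I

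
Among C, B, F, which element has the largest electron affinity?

B is in period 2, group 13; C is in period 2, group 14; F is in period 2, group 17.
Adding an electron releases more energy for atoms nearer the top right (short of the noble gases).
All lie in period 2, so electron affinity increases left to right.
The largest electron affinity among these belongs to F.

F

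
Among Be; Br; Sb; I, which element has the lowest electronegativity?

Smaller atoms with higher effective nuclear charge are more electronegative.
Here both period and group differ, so the two effects have to be weighed against each other.
Sb > Be: period and group pull opposite ways; the across-period shift dominates (2.05 vs 1.57).
I > Sb: I lies to the right of Sb in period 5, so the across-period effect alone puts I higher.
Br > I: they share group 17; the group trend gives Br the larger value.
For reference (Pauling): Be 1.57, Br 2.96, Sb 2.05, I 2.66.
The lowest electronegativity among these belongs to Be.

Be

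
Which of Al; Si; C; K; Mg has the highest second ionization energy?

K

After 1 electron has been removed, what remains? Al⁺ still has 2 valence electrons; Si⁺ still has 3 valence electrons; C⁺ still has 3 valence electrons; K⁺ is the bare [Ar] core; Mg⁺ still has 1 valence electron.
Pulling an electron out of a noble-gas core costs far more than removing a remaining valence electron, so K sits at the high end of IE_2.
Valence configurations: Al⁺ [Ne]3s², Si⁺ [Ne]3s²3p¹, C⁺ [He]2s²2p¹, Mg⁺ [Ne]3s¹.
Si⁺ loses a lone 3p electron whereas Al⁺ must break into a filled 3s² pair, so IE_2(Al) > IE_2(Si) even though Si has the higher nuclear charge.
The numbers (kJ/mol): Al 1817, Si 1577, C 2353, K 3052, Mg 1451.
Hence IE_2: Mg < Si < Al < C < K.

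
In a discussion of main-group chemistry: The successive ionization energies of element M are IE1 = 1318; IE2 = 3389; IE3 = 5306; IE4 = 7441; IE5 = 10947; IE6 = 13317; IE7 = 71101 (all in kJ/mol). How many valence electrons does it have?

6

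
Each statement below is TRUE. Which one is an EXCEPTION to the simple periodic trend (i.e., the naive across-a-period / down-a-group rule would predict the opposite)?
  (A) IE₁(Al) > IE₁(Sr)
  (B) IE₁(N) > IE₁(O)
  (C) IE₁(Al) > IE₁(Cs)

(B)

The general trend: first ionisation energy increases across a period and decreases down a group.
(A) Al (period 3, group 13) vs Sr (period 5, group 2): the stated order agrees with the simple trend.
(B) N (period 2, group 15) vs O (period 2, group 16): the stated order contradicts the simple trend.
(C) Al (period 3, group 13) vs Cs (period 6, group 1): the stated order agrees with the simple trend.
The exception is (B): pairing an electron in O's 2p⁴ costs repulsion energy, so O ionizes more easily than half-filled N (2p³).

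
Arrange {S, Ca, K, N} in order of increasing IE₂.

The second ionization energy removes an electron from the +1 ion. For each element: S⁺ still has 5 valence electrons; Ca⁺ still has 1 valence electron; K⁺ is the bare [Ar] core; N⁺ still has 4 valence electrons.
Core electrons are held far more tightly than valence electrons, so K tops the IE_2 order.
Valence configurations: S⁺ [Ne]3s²3p³, Ca⁺ [Ar]4s¹, N⁺ [He]2s²2p².
Tabulated IE_2 (kJ/mol): S 2252, Ca 1145, K 3052, N 2856.
So the second ionization energies run Ca < S < N < K.

Ca < S < N < K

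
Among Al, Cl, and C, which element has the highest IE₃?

C

IE_3 is the cost of taking one more electron from the +2 cation: Al²⁺ still has 1 valence electron; Cl²⁺ still has 5 valence electrons; C²⁺ still has 2 valence electrons.
All are still removing valence electrons, so compare the +2 ions as you would atoms: IE_3 generally rises across a period (higher Z_eff) and falls down a group (larger shell), subject to the usual subshell exceptions.
Valence configurations: Al²⁺ [Ne]3s¹, Cl²⁺ [Ne]3s²3p³, C²⁺ [He]2s².
Approximate IE_3 values (kJ/mol): Al 2745, Cl 3822, C 4620.
Overall IE_3 order: Al < Cl < C.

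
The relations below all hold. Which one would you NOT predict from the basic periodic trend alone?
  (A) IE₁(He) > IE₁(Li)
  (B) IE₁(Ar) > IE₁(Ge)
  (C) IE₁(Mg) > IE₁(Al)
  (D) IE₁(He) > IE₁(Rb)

(C)

The general trend: IE₁ increases across a period and decreases down a group.
(A) He (period 1, group 18) vs Li (period 2, group 1): the stated order agrees with the simple trend.
(B) Ar (period 3, group 18) vs Ge (period 4, group 14): the stated order agrees with the simple trend.
(C) Mg (period 3, group 2) vs Al (period 3, group 13): the stated order contradicts the simple trend.
(D) He (period 1, group 18) vs Rb (period 5, group 1): the stated order agrees with the simple trend.
The exception is (C): Al's single 3p electron is easier to remove than one from Mg's filled 3s².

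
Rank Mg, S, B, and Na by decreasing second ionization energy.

Consider each +1 ion: Mg⁺ still has 1 valence electron; S⁺ still has 5 valence electrons; B⁺ still has 2 valence electrons; Na⁺ is the bare [Ne] core.
Breaking into a closed-shell core is much more expensive than removing a leftover valence electron — Na has the largest IE_2 here.
Valence configurations: Mg⁺ [Ne]3s¹, S⁺ [Ne]3s²3p³, B⁺ [He]2s².
Tabulated IE_2 (kJ/mol): Mg 1451, S 2252, B 2427, Na 4562.
Overall IE_2 order: Mg < S < B < Na.

Na > B > S > Mg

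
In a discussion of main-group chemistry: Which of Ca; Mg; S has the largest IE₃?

Mg

IE_3 is the cost of taking one more electron from the +2 cation: Ca²⁺ is the bare [Ar] core; Mg²⁺ is the bare [Ne] core; S²⁺ still has 4 valence electrons.
Pulling an electron out of a noble-gas core costs far more than removing a remaining valence electron, so Ca and Mg sit at the high end of IE_3.
The numbers (kJ/mol): Ca 4912, Mg 7733, S 3357.
Hence IE_3: S < Ca < Mg.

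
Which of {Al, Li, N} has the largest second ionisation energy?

Li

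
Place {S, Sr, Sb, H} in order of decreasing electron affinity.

S, Sb, H, Sr

H is in period 1, group 1; S is in period 3, group 16; Sr is in period 5, group 2; Sb is in period 5, group 15.
Adding an electron releases more energy for atoms nearer the top right (short of the noble gases).
Here both period and group differ, so the two effects have to be weighed against each other.
H > Sr: period and group pull opposite ways; the down-group shift dominates (73 vs 5 kJ/mol).
Sb > H: period and group pull opposite ways; the across-period shift dominates (103 vs 73 kJ/mol).
S > Sb: relative to Sb, both the across-period and down-group shifts push S's electron affinity up.
For reference (kJ/mol): H 73, S 200, Sr 5, Sb 103.
So from highest to lowest: S > Sb > H > Sr.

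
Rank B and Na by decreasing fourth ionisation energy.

B, Na

After 3 electrons have been removed, what remains? B³⁺ is the bare [He] core; Na³⁺ is already 2 electrons into the core.
All of these are removing an electron from a noble-gas core or deeper; the smaller core (lower principal quantum number) is held far more tightly, and within a period the higher nuclear charge binds the same core more tightly.
Tabulated IE_4 (kJ/mol): B 25026, Na 9543.
Putting it together, IE_4: Na < B.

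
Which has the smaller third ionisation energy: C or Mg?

Consider each +2 ion: C²⁺ still has 2 valence electrons; Mg²⁺ is the bare [Ne] core.
Core electrons are held far more tightly than valence electrons, so Mg tops the IE_3 order.
Approximate IE_3 values (kJ/mol): C 4620, Mg 7733.
Putting it together, IE_3: C < Mg.

C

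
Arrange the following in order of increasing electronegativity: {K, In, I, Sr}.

K, Sr, In, I

K is in period 4, group 1; Sr is in period 5, group 2; In is in period 5, group 13; I is in period 5, group 17.
Atoms toward the upper right of the periodic table pull bonding electrons most strongly.
Here both period and group differ, so the two effects have to be weighed against each other.
Sr > K: period and group pull opposite ways; the across-period shift dominates (0.95 vs 0.82).
In > Sr: In lies to the right of Sr in period 5, so the across-period effect alone puts In higher.
I > In: both are in period 5; the period trend gives I the larger value.
For reference (Pauling): K 0.82, Sr 0.95, In 1.78, I 2.66.
So from lowest to highest: K < Sr < In < I.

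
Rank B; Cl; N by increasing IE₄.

Cl, N, B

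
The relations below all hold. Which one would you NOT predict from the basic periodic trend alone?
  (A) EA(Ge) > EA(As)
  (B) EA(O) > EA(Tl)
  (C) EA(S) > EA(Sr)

The general trend: electron affinity increases across a period and decreases down a group.
(A) Ge (period 4, group 14) vs As (period 4, group 15): the stated order contradicts the simple trend.
(B) O (period 2, group 16) vs Tl (period 6, group 13): the stated order agrees with the simple trend.
(C) S (period 3, group 16) vs Sr (period 5, group 2): the stated order agrees with the simple trend.
The exception is (A): adding an electron to As's half-filled 4p³ is unfavourable, so Ge (4p²) has the more exothermic EA.

(A)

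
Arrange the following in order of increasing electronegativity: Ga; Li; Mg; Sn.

Li is in period 2, group 1; Mg is in period 3, group 2; Ga is in period 4, group 13; Sn is in period 5, group 14.
Electronegativity increases across a period and decreases down a group, tracking effective nuclear charge and atomic size.
These sit on a diagonal, where the across-period and down-group effects partly cancel.
Mg > Li: the two effects oppose for this pair; the across-period effect wins (1.31 vs 0.98).
Ga > Mg: period and group pull opposite ways; the across-period shift dominates (1.81 vs 1.31).
Sn > Ga: period and group pull opposite ways; the across-period shift dominates (1.96 vs 1.81).
Tabulated electronegativity (Pauling): Li 0.98, Mg 1.31, Ga 1.81, Sn 1.96.
So from lowest to highest: Li < Mg < Ga < Sn.

Li, Mg, Ga, Sn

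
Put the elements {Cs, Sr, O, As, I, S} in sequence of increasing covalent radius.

Atomic radius shrinks across a period as nuclear charge pulls the same shell inward, and grows down a group as new shells are added.
Here both period and group differ, so the two effects have to be weighed against each other.
S > O: S sits below O in group 16, so the down-group effect alone puts S larger.
As > S: relative to S, both the across-period and down-group shifts push As's atomic radius up.
I > As: period and group pull opposite ways; the down-group shift dominates (133 vs 121 pm).
Sr > I: Sr lies to the left of I in period 5, so the across-period effect alone puts Sr larger.
Cs > Sr: both effects reinforce here, so Cs is clearly the larger of the two.
For reference (pm): O 63, S 103, As 121, Sr 185, I 133, Cs 232.
So from smallest to largest: O < S < As < I < Sr < Cs.

O, S, As, I, Sr, Cs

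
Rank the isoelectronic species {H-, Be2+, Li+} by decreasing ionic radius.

All of these have 2 electrons, so size is governed by nuclear charge alone: the more protons, the stronger the pull on the same electron cloud, and the smaller the ion.
Nuclear charges: Be2+ (Z=4), Li+ (Z=3), H- (Z=1).
Largest to smallest: H- > Li+ > Be2+.

H- > Li+ > Be2+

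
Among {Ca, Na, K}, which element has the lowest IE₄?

After 3 electrons have been removed, what remains? Ca³⁺ is already 1 electron into the core; Na³⁺ is already 2 electrons into the core; K³⁺ is already 2 electrons into the core.
All of these are removing an electron from a noble-gas core or deeper; the smaller core (lower principal quantum number) is held far more tightly, and within a period the higher nuclear charge binds the same core more tightly.
The numbers (kJ/mol): Ca 6491, Na 9543, K 5877.
So the fourth ionization energies run K < Ca < Na.

K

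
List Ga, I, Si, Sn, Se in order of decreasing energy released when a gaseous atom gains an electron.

I > Se > Si > Sn > Ga

Si is in period 3, group 14; Ga is in period 4, group 13; Se is in period 4, group 16; Sn is in period 5, group 14; I is in period 5, group 17.
Atoms with high Z_eff and room in the valence shell (especially the halogens) have the most exothermic electron affinities.
Here both period and group differ, so the two effects have to be weighed against each other.
Sn > Ga: the two effects oppose for this pair; the across-period effect wins (107 vs 29 kJ/mol).
Si > Sn: they share group 14; the group trend gives Si the larger value.
Se > Si: the two effects oppose for this pair; the across-period effect wins (195 vs 134 kJ/mol).
I > Se: the two effects oppose for this pair; the across-period effect wins (295 vs 195 kJ/mol).
Tabulated electron affinity (kJ/mol): Si 134, Ga 29, Se 195, Sn 107, I 295.
So from highest to lowest: I > Se > Si > Sn > Ga.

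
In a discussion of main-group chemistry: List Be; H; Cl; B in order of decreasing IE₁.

H is in period 1, group 1; Be is in period 2, group 2; B is in period 2, group 13; Cl is in period 3, group 17.
Across a period the outer electron is held more tightly (higher IE₁); down a group it sits in a higher shell, more shielded, and comes off more easily.
Here both period and group differ, so the two effects have to be weighed against each other.
Be > B: this pair runs against the simple trend — see the exception note.
Cl > Be: period and group pull opposite ways; the across-period shift dominates (1251 vs 900 kJ/mol).
H > Cl: period and group pull opposite ways; the down-group shift dominates (1312 vs 1251 kJ/mol).
Note the exception: Be has a higher first ionization energy than B, contrary to the simple trend — removing B's lone 2p electron is easier than breaking Be's filled 2s².
For reference (kJ/mol): H 1312, Be 900, B 801, Cl 1251.
So from highest to lowest: H > Cl > Be > B.

H, Cl, Be, B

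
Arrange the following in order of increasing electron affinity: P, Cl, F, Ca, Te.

Ca < P < Te < F < Cl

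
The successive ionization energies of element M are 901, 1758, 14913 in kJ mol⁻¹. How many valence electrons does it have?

Look for the largest jump between consecutive ionization energies: IE3/IE2 ≈ 8.5, far larger than any earlier ratio.
That jump marks the point where a core electron is being removed. So the atom has 2 valence electrons.

2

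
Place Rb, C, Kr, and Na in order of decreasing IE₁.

Kr, C, Na, Rb

C is in period 2, group 14; Na is in period 3, group 1; Kr is in period 4, group 18; Rb is in period 5, group 1.
Across a period the outer electron is held more tightly (higher IE₁); down a group it sits in a higher shell, more shielded, and comes off more easily.
These span different periods and groups, so the two trends combine.
Na > Rb: Na sits above Rb in group 1, so the down-group effect alone puts Na higher.
C > Na: both effects reinforce here, so C is clearly the higher of the two.
Kr > C: period and group pull opposite ways; the across-period shift dominates (1351 vs 1086 kJ/mol).
For reference (kJ/mol): C 1086, Na 496, Kr 1351, Rb 403.
So from highest to lowest: Kr > C > Na > Rb.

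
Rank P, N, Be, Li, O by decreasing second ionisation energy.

Li, O, N, P, Be

After 1 electron has been removed, what remains? P⁺ still has 4 valence electrons; N⁺ still has 4 valence electrons; Be⁺ still has 1 valence electron; Li⁺ is the bare [He] core; O⁺ still has 5 valence electrons.
Core electrons are held far more tightly than valence electrons, so Li tops the IE_2 order.
Valence configurations: P⁺ [Ne]3s²3p², N⁺ [He]2s²2p², Be⁺ [He]2s¹, O⁺ [He]2s²2p³.
Approximate IE_2 values (kJ/mol): P 1907, N 2856, Be 1757, Li 7298, O 3388.
Hence IE_2: Be < P < N < O < Li.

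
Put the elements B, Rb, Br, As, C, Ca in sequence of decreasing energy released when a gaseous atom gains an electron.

Br > C > As > Rb > B > Ca

Electron affinity generally becomes more exothermic across a period toward the halogens and less exothermic down a group.
Here both period and group differ, so the two effects have to be weighed against each other.
B > Ca: both effects reinforce here, so B is clearly the higher of the two.
Rb > B: this pair runs against the simple trend — see the exception note.
As > Rb: relative to Rb, both the across-period and down-group shifts push As's electron affinity up.
C > As: period and group pull opposite ways; the down-group shift dominates (122 vs 78 kJ/mol).
Br > C: the two effects oppose for this pair; the across-period effect wins (325 vs 122 kJ/mol).
Note the exception: Rb has a higher electron affinity than B, contrary to the simple trend — B's ns²np¹ configuration gives only a small electron affinity — the sparsely filled np subshell binds an added electron weakly.
Note the exception: Rb has a higher electron affinity than Ca, contrary to the simple trend — adding an electron to Ca (ns²) has to open a new, higher-energy np subshell, which is unfavourable.
For reference (kJ/mol): B 27, C 122, Ca 2, As 78, Br 325, Rb 47.
So from highest to lowest: Br > C > As > Rb > B > Ca.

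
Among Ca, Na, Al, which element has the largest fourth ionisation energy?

Al

After 3 electrons have been removed, what remains? Ca³⁺ is already 1 electron into the core; Na³⁺ is already 2 electrons into the core; Al³⁺ is the bare [Ne] core.
All of these are removing an electron from a noble-gas core or deeper; the smaller core (lower principal quantum number) is held far more tightly, and within a period the higher nuclear charge binds the same core more tightly.
Approximate IE_4 values (kJ/mol): Ca 6491, Na 9543, Al 11577.
So the fourth ionization energies run Ca < Na < Al.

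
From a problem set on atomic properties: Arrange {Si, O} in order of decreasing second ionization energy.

O, Si

Consider each +1 ion: Si⁺ still has 3 valence electrons; O⁺ still has 5 valence electrons.
All are still removing valence electrons, so compare the +1 ions as you would atoms: IE_2 generally rises across a period (higher Z_eff) and falls down a group (larger shell), subject to the usual subshell exceptions.
Valence configurations: Si⁺ [Ne]3s²3p¹, O⁺ [He]2s²2p³.
Tabulated IE_2 (kJ/mol): Si 1577, O 3388.
So the second ionization energies run Si < O.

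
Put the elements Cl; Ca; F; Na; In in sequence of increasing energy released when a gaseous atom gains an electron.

Ca, In, Na, F, Cl

F is in period 2, group 17; Na is in period 3, group 1; Cl is in period 3, group 17; Ca is in period 4, group 2; In is in period 5, group 13.
Electron affinity generally becomes more exothermic across a period toward the halogens and less exothermic down a group.
Neither a single period nor a single group — weigh both effects.
In > Ca: period and group pull opposite ways; the across-period shift dominates (29 vs 2 kJ/mol).
Na > In: period and group pull opposite ways; the down-group shift dominates (53 vs 29 kJ/mol).
F > Na: both effects reinforce here, so F is clearly the higher of the two.
Cl > F: this pair runs against the simple trend — see the exception note.
Note the exception: Cl has a higher electron affinity than F, contrary to the simple trend — F's small 2p subshell makes the incoming electron feel strong e⁻–e⁻ repulsion, so Cl actually releases more energy on gaining an electron.
Tabulated electron affinity (kJ/mol): F 328, Na 53, Cl 349, Ca 2, In 29.
So from lowest to highest: Ca < In < Na < F < Cl.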